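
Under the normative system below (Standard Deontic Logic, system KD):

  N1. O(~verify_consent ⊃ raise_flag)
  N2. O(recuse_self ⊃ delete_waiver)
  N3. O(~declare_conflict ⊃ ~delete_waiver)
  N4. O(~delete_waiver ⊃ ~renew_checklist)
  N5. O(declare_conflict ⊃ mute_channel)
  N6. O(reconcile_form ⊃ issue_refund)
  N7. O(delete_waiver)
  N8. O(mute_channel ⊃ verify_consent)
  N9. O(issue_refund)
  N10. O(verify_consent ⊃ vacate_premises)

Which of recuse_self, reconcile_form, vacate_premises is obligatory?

Premise 7 states O(delete_waiver) outright.
Premise 3 is O(~declare_conflict ⊃ ~delete_waiver); contrapositively O(delete_waiver ⊃ declare_conflict). Since O(delete_waiver) holds, K gives O(declare_conflict).
From O(declare_conflict) and premise 5, O(declare_conflict ⊃ mute_channel), we obtain O(mute_channel).
Premise 8 is O(mute_channel ⊃ verify_consent); since O(mute_channel), deontic closure gives O(verify_consent).
Premise 10 is O(verify_consent ⊃ vacate_premises); since O(verify_consent), deontic closure gives O(vacate_premises).
So O(vacate_premises) holds — vacate_premises is obligatory. None of the other listed options is made obligatory by any chain of premises.

vacate_premises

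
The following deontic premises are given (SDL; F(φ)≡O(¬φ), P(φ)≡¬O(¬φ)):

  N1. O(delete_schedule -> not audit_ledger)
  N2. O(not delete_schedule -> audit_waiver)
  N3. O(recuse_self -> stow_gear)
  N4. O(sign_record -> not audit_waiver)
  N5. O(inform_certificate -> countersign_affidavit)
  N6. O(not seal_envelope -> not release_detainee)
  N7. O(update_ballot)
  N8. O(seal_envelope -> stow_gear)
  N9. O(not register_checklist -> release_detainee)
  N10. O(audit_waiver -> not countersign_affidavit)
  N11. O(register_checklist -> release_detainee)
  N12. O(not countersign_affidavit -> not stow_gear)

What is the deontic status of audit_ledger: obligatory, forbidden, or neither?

Premises 11 and 9 are O(register_checklist -> release_detainee) and O(not register_checklist -> release_detainee); every ideal world satisfies register_checklist or not register_checklist, so in either case release_detainee holds — hence O(release_detainee).
Premise 6 is O(not seal_envelope -> not release_detainee); contrapositively O(release_detainee -> seal_envelope). Since O(release_detainee) holds, K gives O(seal_envelope).
Premise 8 is O(seal_envelope -> stow_gear); since O(seal_envelope), deontic closure gives O(stow_gear).
Premise 12 is O(not countersign_affidavit -> not stow_gear); contrapositively O(stow_gear -> countersign_affidavit). Since O(stow_gear) holds, K gives O(countersign_affidavit).
Premise 10 is O(audit_waiver -> not countersign_affidavit); contrapositively O(countersign_affidavit -> not audit_waiver). Since O(countersign_affidavit) holds, K gives O(not audit_waiver).
The contrapositive of premise 2 (O(not delete_schedule -> audit_waiver)) is O(not audit_waiver -> delete_schedule), and O(not audit_waiver) is already established, so O(delete_schedule).
From O(delete_schedule) and premise 1, O(delete_schedule -> not audit_ledger), we obtain O(not audit_ledger).
Premises 3, 4, 5, 7 do not contribute to this derivation.
Thus O(not audit_ledger), which is F(audit_ledger): audit_ledger is forbidden.

Forbidden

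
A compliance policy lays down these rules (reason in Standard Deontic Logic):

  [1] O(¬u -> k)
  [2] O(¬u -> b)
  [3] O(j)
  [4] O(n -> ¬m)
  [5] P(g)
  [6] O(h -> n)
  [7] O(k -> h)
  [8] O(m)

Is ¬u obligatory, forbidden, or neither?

From premise 8 we have O(m).
Premise 4, O(n -> ¬m), contraposes to O(m -> ¬n); with O(m) we get O(¬n).
Premise 6 is O(h -> n); contrapositively O(¬n -> ¬h). Since O(¬n) holds, K gives O(¬h).
Premise 7 is O(k -> h); contrapositively O(¬h -> ¬k). Since O(¬h) holds, K gives O(¬k).
Premise 1 is O(¬u -> k); contrapositively O(¬k -> u). Since O(¬k) holds, K gives O(u).
Premises 2, 3, 5 do not contribute to this derivation.
Thus O(u), which is F(¬u): ¬u is forbidden.

Forbidden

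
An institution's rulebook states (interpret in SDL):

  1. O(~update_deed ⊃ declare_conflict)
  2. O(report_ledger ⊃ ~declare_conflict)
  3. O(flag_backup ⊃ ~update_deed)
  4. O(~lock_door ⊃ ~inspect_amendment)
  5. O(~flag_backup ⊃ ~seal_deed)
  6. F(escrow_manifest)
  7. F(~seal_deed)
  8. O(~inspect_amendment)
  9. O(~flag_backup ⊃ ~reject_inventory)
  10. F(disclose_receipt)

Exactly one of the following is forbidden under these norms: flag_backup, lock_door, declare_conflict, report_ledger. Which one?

Premise 7 is F(~seal_deed), i.e. O(seal_deed).
Premise 5 is O(~flag_backup ⊃ ~seal_deed); contrapositively O(seal_deed ⊃ flag_backup). Since O(seal_deed) holds, K gives O(flag_backup).
With premise 3, O(flag_backup ⊃ ~update_deed), the K-axiom yields O(~update_deed).
Applying K to premise 1 (O(~update_deed ⊃ declare_conflict)) and O(~update_deed) yields O(declare_conflict).
The contrapositive of premise 2 (O(report_ledger ⊃ ~declare_conflict)) is O(declare_conflict ⊃ ~report_ledger), and O(declare_conflict) is already established, so O(~report_ledger).
So O(~report_ledger) holds, i.e. report_ledger is forbidden. None of the other listed options is forbidden under the premises.

report_ledger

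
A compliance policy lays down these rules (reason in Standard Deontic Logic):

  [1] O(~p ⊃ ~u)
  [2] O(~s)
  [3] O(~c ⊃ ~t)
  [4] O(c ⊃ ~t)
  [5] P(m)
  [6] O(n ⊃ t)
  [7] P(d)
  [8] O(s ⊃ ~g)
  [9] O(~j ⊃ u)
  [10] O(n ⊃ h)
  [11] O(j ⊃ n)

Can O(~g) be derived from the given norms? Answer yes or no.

No

Premise 8 is O(s ⊃ ~g), but O(s) is not derivable from the premises, so it does not yield O(~g).
No other premise forces O(~g). An ideal world satisfying every premise can still have ~g false, so O(~g) is not derivable.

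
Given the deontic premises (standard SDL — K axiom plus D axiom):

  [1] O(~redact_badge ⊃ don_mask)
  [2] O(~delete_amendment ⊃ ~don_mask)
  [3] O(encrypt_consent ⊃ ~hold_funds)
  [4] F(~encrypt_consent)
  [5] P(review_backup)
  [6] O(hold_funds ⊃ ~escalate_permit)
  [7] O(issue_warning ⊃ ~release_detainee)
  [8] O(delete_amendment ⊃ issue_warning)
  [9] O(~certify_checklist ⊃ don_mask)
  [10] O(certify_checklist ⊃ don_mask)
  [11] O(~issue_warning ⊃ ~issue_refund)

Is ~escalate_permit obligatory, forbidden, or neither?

Neither

Premise 6 is O(hold_funds ⊃ ~escalate_permit), but O(hold_funds) is not derivable from the premises, so it does not yield O(~escalate_permit).
No premise or chain of K-axiom applications forces O(~escalate_permit), and none forces O(escalate_permit). So ~escalate_permit is neither obligatory nor forbidden under these norms.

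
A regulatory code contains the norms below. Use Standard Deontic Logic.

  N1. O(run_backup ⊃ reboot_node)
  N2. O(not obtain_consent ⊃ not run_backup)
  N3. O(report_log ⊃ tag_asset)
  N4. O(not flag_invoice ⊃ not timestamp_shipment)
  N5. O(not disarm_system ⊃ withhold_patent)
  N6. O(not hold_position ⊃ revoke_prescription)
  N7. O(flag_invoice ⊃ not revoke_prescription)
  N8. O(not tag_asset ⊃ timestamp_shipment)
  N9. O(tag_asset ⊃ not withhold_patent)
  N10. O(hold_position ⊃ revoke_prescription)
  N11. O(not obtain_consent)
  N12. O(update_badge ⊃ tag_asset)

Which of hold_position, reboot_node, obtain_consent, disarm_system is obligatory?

Premises 10 and 6 are O(hold_position ⊃ revoke_prescription) and O(not hold_position ⊃ revoke_prescription); every ideal world satisfies hold_position or not hold_position, so in either case revoke_prescription holds — hence O(revoke_prescription).
Premise 7, O(flag_invoice ⊃ not revoke_prescription), contraposes to O(revoke_prescription ⊃ not flag_invoice); with O(revoke_prescription) we get O(not flag_invoice).
From O(not flag_invoice) and premise 4, O(not flag_invoice ⊃ not timestamp_shipment), we obtain O(not timestamp_shipment).
The contrapositive of premise 8 (O(not tag_asset ⊃ timestamp_shipment)) is O(not timestamp_shipment ⊃ tag_asset), and O(not timestamp_shipment) is already established, so O(tag_asset).
Premise 9 is O(tag_asset ⊃ not withhold_patent); since O(tag_asset), deontic closure gives O(not withhold_patent).
Premise 5, O(not disarm_system ⊃ withhold_patent), contraposes to O(not withhold_patent ⊃ disarm_system); with O(not withhold_patent) we get O(disarm_system).
So O(disarm_system) holds — disarm_system is obligatory. None of the other listed options is made obligatory by any chain of premises.

disarm_system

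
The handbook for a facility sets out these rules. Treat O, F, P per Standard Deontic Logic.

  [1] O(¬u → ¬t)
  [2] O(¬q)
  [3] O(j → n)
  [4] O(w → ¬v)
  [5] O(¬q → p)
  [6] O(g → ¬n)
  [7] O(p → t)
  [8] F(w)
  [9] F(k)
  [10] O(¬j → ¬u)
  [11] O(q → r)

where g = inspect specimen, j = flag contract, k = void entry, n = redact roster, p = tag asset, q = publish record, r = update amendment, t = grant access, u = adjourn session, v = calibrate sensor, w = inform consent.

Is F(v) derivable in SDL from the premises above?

No

Premise 4 is O(w → ¬v), but O(w) is not derivable from the premises, so it does not yield O(¬v).
No other premise forces O(¬v). An ideal world satisfying every premise can still have v true, so F(v) is not derivable.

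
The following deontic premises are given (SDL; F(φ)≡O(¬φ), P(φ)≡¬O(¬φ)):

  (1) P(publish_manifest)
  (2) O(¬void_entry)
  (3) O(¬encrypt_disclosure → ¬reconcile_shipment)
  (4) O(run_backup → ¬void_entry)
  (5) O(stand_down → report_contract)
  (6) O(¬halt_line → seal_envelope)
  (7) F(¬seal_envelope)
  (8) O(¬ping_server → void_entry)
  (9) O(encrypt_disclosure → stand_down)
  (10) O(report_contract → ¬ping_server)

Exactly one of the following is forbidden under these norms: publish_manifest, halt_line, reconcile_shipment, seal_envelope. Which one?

reconcile_shipment

Premise 2 gives O(¬void_entry).
The contrapositive of premise 8 (O(¬ping_server → void_entry)) is O(¬void_entry → ping_server), and O(¬void_entry) is already established, so O(ping_server).
Premise 10 is O(report_contract → ¬ping_server); contrapositively O(ping_server → ¬report_contract). Since O(ping_server) holds, K gives O(¬report_contract).
The contrapositive of premise 5 (O(stand_down → report_contract)) is O(¬report_contract → ¬stand_down), and O(¬report_contract) is already established, so O(¬stand_down).
The contrapositive of premise 9 (O(encrypt_disclosure → stand_down)) is O(¬stand_down → ¬encrypt_disclosure), and O(¬stand_down) is already established, so O(¬encrypt_disclosure).
Premise 3 is O(¬encrypt_disclosure → ¬reconcile_shipment); since O(¬encrypt_disclosure), deontic closure gives O(¬reconcile_shipment).
So O(¬reconcile_shipment) holds, i.e. reconcile_shipment is forbidden. None of the other listed options is forbidden under the premises.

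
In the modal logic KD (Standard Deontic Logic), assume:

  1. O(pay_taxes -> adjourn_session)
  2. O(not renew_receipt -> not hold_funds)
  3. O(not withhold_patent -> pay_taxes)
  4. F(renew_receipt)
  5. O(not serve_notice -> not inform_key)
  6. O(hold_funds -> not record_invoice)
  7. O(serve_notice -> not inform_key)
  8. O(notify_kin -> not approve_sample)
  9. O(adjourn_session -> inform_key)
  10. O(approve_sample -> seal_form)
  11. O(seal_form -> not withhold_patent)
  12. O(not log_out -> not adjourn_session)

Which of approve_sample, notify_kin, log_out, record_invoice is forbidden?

approve_sample

Premises 7 and 5 are O(serve_notice -> not inform_key) and O(not serve_notice -> not inform_key); every ideal world satisfies serve_notice or not serve_notice, so in either case not inform_key holds — hence O(not inform_key).
The contrapositive of premise 9 (O(adjourn_session -> inform_key)) is O(not inform_key -> not adjourn_session), and O(not inform_key) is already established, so O(not adjourn_session).
Premise 1 is O(pay_taxes -> adjourn_session); contrapositively O(not adjourn_session -> not pay_taxes). Since O(not adjourn_session) holds, K gives O(not pay_taxes).
The contrapositive of premise 3 (O(not withhold_patent -> pay_taxes)) is O(not pay_taxes -> withhold_patent), and O(not pay_taxes) is already established, so O(withhold_patent).
The contrapositive of premise 11 (O(seal_form -> not withhold_patent)) is O(withhold_patent -> not seal_form), and O(withhold_patent) is already established, so O(not seal_form).
Premise 10 is O(approve_sample -> seal_form); contrapositively O(not seal_form -> not approve_sample). Since O(not seal_form) holds, K gives O(not approve_sample).
So O(not approve_sample) holds, i.e. approve_sample is forbidden. None of the other listed options is forbidden under the premises.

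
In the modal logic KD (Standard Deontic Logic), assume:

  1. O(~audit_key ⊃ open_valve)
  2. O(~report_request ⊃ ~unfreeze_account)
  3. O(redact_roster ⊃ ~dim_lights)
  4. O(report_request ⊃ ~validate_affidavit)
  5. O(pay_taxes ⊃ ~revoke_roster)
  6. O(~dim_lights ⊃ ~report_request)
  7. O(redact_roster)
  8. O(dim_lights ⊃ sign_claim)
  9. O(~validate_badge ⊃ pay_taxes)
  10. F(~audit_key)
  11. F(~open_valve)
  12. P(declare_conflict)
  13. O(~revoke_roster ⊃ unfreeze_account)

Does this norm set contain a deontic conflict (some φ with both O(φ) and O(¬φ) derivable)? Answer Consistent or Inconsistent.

Premise 1 is O(~audit_key ⊃ open_valve); even if O(open_valve) held, inferring O(~audit_key) would be affirming the consequent — invalid.
So O(~audit_key) is not derivable, and the apparent clash with O(audit_key) does not arise.
A world satisfying every obligation exists (e.g. audit_key=true, declare_conflict=false, dim_lights=false, open_valve=true, pay_taxes=false, redact_roster=true, report_request=false, revoke_roster=true, sign_claim=false, unfreeze_account=false, validate_affidavit=false, validate_badge=true); no atom is both obligatory and forbidden, so the set is consistent.

Consistent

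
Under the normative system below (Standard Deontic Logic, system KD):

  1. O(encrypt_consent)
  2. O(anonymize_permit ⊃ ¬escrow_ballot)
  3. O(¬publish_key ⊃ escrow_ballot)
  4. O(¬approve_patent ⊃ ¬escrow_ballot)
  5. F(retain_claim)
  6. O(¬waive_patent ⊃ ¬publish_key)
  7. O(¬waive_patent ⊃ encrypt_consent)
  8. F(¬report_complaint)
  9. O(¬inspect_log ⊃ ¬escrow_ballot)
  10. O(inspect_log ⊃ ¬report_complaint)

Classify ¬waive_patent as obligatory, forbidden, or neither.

F(¬report_complaint) at premise 8 means O(report_complaint).
The contrapositive of premise 10 (O(inspect_log ⊃ ¬report_complaint)) is O(report_complaint ⊃ ¬inspect_log), and O(report_complaint) is already established, so O(¬inspect_log).
Applying K to premise 9 (O(¬inspect_log ⊃ ¬escrow_ballot)) and O(¬inspect_log) yields O(¬escrow_ballot).
Premise 3, O(¬publish_key ⊃ escrow_ballot), contraposes to O(¬escrow_ballot ⊃ publish_key); with O(¬escrow_ballot) we get O(publish_key).
Premise 6 is O(¬waive_patent ⊃ ¬publish_key); contrapositively O(publish_key ⊃ waive_patent). Since O(publish_key) holds, K gives O(waive_patent).
Premises 1, 2, 4, 5, 7 do not contribute to this derivation.
Thus O(waive_patent), which is F(¬waive_patent): ¬waive_patent is forbidden.

Forbidden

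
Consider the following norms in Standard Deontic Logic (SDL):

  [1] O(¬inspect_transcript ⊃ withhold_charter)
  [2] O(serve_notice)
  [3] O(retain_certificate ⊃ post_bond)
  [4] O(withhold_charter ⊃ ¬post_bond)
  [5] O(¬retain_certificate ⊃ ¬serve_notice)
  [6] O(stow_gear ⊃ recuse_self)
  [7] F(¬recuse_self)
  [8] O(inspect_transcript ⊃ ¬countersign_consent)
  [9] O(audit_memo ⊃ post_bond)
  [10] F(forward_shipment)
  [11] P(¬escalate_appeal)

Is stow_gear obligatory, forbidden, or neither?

Premise 6 is O(stow_gear ⊃ recuse_self); even if O(recuse_self) held, inferring O(stow_gear) would be affirming the consequent — invalid.
No premise or chain of K-axiom applications forces O(stow_gear), and none forces O(¬stow_gear). So stow_gear is neither obligatory nor forbidden under these norms.

Neither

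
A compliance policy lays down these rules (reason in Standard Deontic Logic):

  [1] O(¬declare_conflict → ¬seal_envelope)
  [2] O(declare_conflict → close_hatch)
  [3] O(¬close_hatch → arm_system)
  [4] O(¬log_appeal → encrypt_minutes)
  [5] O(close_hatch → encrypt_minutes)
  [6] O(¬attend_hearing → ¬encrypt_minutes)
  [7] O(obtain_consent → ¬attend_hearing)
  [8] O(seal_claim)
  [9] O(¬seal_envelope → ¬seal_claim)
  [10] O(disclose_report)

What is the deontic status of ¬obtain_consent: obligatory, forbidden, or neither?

Obligatory

Premise 8 gives O(seal_claim).
The contrapositive of premise 9 (O(¬seal_envelope → ¬seal_claim)) is O(seal_claim → seal_envelope), and O(seal_claim) is already established, so O(seal_envelope).
Premise 1 is O(¬declare_conflict → ¬seal_envelope); contrapositively O(seal_envelope → declare_conflict). Since O(seal_envelope) holds, K gives O(declare_conflict).
Premise 2 is O(declare_conflict → close_hatch); since O(declare_conflict), deontic closure gives O(close_hatch).
With premise 5, O(close_hatch → encrypt_minutes), the K-axiom yields O(encrypt_minutes).
Premise 6, O(¬attend_hearing → ¬encrypt_minutes), contraposes to O(encrypt_minutes → attend_hearing); with O(encrypt_minutes) we get O(attend_hearing).
The contrapositive of premise 7 (O(obtain_consent → ¬attend_hearing)) is O(attend_hearing → ¬obtain_consent), and O(attend_hearing) is already established, so O(¬obtain_consent).
Premises 3, 4, 10 do not contribute to this derivation.
Hence ¬obtain_consent is obligatory.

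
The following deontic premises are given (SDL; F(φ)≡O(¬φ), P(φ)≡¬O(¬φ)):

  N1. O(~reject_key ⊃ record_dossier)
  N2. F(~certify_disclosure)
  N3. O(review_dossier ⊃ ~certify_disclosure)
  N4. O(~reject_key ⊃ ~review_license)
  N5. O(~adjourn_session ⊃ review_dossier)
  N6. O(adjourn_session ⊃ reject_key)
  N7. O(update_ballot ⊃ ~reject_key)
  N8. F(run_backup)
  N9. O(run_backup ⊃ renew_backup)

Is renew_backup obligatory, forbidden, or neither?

Premise 9 is O(run_backup ⊃ renew_backup), but O(run_backup) is not derivable from the premises, so it does not yield O(renew_backup).
No premise or chain of K-axiom applications forces O(renew_backup), and none forces O(~renew_backup). So renew_backup is neither obligatory nor forbidden under these norms.

Neither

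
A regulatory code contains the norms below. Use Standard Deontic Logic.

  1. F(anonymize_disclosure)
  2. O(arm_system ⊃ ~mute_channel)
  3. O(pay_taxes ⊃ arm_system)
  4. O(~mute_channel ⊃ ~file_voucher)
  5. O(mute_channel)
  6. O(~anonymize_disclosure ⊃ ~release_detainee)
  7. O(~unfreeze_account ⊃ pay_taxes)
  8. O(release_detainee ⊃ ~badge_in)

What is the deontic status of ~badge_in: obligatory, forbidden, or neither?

Neither

Premise 8 is O(release_detainee ⊃ ~badge_in), but O(release_detainee) is not derivable from the premises, so it does not yield O(~badge_in).
No premise or chain of K-axiom applications forces O(~badge_in), and none forces O(badge_in). So ~badge_in is neither obligatory nor forbidden under these norms.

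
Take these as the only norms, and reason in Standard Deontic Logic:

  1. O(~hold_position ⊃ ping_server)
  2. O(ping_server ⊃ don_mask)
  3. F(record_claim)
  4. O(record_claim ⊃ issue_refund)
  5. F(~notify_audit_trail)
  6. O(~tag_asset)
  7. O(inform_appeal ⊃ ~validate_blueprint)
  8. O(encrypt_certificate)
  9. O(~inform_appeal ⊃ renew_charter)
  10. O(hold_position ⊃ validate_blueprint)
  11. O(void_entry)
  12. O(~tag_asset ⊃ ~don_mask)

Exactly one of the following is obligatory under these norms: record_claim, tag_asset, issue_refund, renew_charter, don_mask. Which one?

renew_charter

Premise 6 gives O(~tag_asset).
With premise 12, O(~tag_asset ⊃ ~don_mask), the K-axiom yields O(~don_mask).
Premise 2 is O(ping_server ⊃ don_mask); contrapositively O(~don_mask ⊃ ~ping_server). Since O(~don_mask) holds, K gives O(~ping_server).
The contrapositive of premise 1 (O(~hold_position ⊃ ping_server)) is O(~ping_server ⊃ hold_position), and O(~ping_server) is already established, so O(hold_position).
Applying K to premise 10 (O(hold_position ⊃ validate_blueprint)) and O(hold_position) yields O(validate_blueprint).
Premise 7 is O(inform_appeal ⊃ ~validate_blueprint); contrapositively O(validate_blueprint ⊃ ~inform_appeal). Since O(validate_blueprint) holds, K gives O(~inform_appeal).
From O(~inform_appeal) and premise 9, O(~inform_appeal ⊃ renew_charter), we obtain O(renew_charter).
So O(renew_charter) holds — renew_charter is obligatory. None of the other listed options is made obligatory by any chain of premises.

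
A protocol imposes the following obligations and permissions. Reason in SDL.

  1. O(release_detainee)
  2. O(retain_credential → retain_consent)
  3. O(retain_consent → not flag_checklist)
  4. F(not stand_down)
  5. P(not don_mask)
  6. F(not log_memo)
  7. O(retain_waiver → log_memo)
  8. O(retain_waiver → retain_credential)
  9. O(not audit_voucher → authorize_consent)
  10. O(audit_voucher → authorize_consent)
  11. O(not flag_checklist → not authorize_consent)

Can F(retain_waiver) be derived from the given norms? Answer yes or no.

By case analysis on not audit_voucher: premise 9 gives O(not audit_voucher → authorize_consent) and premise 10 gives O(audit_voucher → authorize_consent), so O(authorize_consent) either way.
Premise 11 is O(not flag_checklist → not authorize_consent); contrapositively O(authorize_consent → flag_checklist). Since O(authorize_consent) holds, K gives O(flag_checklist).
Premise 3, O(retain_consent → not flag_checklist), contraposes to O(flag_checklist → not retain_consent); with O(flag_checklist) we get O(not retain_consent).
The contrapositive of premise 2 (O(retain_credential → retain_consent)) is O(not retain_consent → not retain_credential), and O(not retain_consent) is already established, so O(not retain_credential).
Premise 8, O(retain_waiver → retain_credential), contraposes to O(not retain_credential → not retain_waiver); with O(not retain_credential) we get O(not retain_waiver).
Premises 1, 4, 5, 6, 7 do not contribute to this derivation.
So O(not retain_waiver) holds, i.e. F(retain_waiver). The claim follows.

Yes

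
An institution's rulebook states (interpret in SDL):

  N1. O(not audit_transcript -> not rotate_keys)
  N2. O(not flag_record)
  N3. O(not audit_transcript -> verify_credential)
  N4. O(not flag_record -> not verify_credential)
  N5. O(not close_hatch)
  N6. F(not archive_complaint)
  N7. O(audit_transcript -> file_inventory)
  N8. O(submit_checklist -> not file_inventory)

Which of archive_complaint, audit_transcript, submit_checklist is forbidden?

From premise 2 we have O(not flag_record).
Applying K to premise 4 (O(not flag_record -> not verify_credential)) and O(not flag_record) yields O(not verify_credential).
The contrapositive of premise 3 (O(not audit_transcript -> verify_credential)) is O(not verify_credential -> audit_transcript), and O(not verify_credential) is already established, so O(audit_transcript).
From O(audit_transcript) and premise 7, O(audit_transcript -> file_inventory), we obtain O(file_inventory).
Premise 8 is O(submit_checklist -> not file_inventory); contrapositively O(file_inventory -> not submit_checklist). Since O(file_inventory) holds, K gives O(not submit_checklist).
So O(not submit_checklist) holds, i.e. submit_checklist is forbidden. None of the other listed options is forbidden under the premises.

submit_checklist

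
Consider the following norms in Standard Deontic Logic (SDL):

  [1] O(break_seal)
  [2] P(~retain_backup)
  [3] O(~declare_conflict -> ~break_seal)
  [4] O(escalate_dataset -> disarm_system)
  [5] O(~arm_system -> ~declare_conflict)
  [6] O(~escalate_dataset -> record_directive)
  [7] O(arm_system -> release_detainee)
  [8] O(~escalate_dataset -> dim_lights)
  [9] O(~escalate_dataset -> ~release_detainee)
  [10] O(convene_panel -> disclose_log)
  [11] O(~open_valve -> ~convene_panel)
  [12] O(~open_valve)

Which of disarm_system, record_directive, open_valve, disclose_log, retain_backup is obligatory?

Premise 1 gives O(break_seal).
Premise 3, O(~declare_conflict -> ~break_seal), contraposes to O(break_seal -> declare_conflict); with O(break_seal) we get O(declare_conflict).
Premise 5, O(~arm_system -> ~declare_conflict), contraposes to O(declare_conflict -> arm_system); with O(declare_conflict) we get O(arm_system).
From O(arm_system) and premise 7, O(arm_system -> release_detainee), we obtain O(release_detainee).
Premise 9, O(~escalate_dataset -> ~release_detainee), contraposes to O(release_detainee -> escalate_dataset); with O(release_detainee) we get O(escalate_dataset).
With premise 4, O(escalate_dataset -> disarm_system), the K-axiom yields O(disarm_system).
So O(disarm_system) holds — disarm_system is obligatory. None of the other listed options is made obligatory by any chain of premises.

disarm_system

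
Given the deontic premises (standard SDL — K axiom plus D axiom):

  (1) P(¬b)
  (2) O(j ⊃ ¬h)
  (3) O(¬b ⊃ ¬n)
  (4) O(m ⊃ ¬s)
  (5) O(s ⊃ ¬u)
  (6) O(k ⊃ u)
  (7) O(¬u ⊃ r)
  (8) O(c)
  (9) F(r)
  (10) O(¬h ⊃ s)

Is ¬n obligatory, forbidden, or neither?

Premise 3 is O(¬b ⊃ ¬n), but O(¬b) is not derivable from the premises (the permission P(¬b) asserts only ¬O(b), not O(¬b)), so it does not yield O(¬n).
No premise or chain of K-axiom applications forces O(¬n), and none forces O(n). So ¬n is neither obligatory nor forbidden under these norms.

Neither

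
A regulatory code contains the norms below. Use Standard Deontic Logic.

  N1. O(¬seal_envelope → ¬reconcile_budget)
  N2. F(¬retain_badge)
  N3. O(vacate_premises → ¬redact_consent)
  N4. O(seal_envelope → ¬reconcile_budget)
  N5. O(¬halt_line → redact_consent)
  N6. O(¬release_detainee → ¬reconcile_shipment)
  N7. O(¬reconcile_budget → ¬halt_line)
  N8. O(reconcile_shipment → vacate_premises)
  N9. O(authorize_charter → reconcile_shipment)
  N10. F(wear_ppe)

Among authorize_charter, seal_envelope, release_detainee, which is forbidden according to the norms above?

Premises 1 and 4 cover both cases: O(¬seal_envelope → ¬reconcile_budget) and O(seal_envelope → ¬reconcile_budget). Since ¬seal_envelope ∨ seal_envelope is a tautology, O(¬reconcile_budget) follows.
With premise 7, O(¬reconcile_budget → ¬halt_line), the K-axiom yields O(¬halt_line).
With premise 5, O(¬halt_line → redact_consent), the K-axiom yields O(redact_consent).
The contrapositive of premise 3 (O(vacate_premises → ¬redact_consent)) is O(redact_consent → ¬vacate_premises), and O(redact_consent) is already established, so O(¬vacate_premises).
Premise 8 is O(reconcile_shipment → vacate_premises); contrapositively O(¬vacate_premises → ¬reconcile_shipment). Since O(¬vacate_premises) holds, K gives O(¬reconcile_shipment).
Premise 9 is O(authorize_charter → reconcile_shipment); contrapositively O(¬reconcile_shipment → ¬authorize_charter). Since O(¬reconcile_shipment) holds, K gives O(¬authorize_charter).
So O(¬authorize_charter) holds, i.e. authorize_charter is forbidden. None of the other listed options is forbidden under the premises.

authorize_charter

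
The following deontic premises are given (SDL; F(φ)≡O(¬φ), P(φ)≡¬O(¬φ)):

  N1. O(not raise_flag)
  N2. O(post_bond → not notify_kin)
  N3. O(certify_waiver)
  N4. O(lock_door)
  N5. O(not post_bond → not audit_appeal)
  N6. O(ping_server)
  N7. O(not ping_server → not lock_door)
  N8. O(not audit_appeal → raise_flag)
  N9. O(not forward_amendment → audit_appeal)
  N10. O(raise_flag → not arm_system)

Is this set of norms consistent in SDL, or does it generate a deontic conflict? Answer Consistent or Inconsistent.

Consistent

Premise 7 is O(not ping_server → not lock_door), but O(not ping_server) is not derivable from the premises, so it does not yield O(not lock_door).
So O(not lock_door) is not derivable, and the apparent clash with O(lock_door) does not arise.
A world satisfying every obligation exists (e.g. arm_system=false, audit_appeal=true, certify_waiver=true, forward_amendment=false, lock_door=true, notify_kin=false, ping_server=true, post_bond=true, raise_flag=false); no atom is both obligatory and forbidden, so the set is consistent.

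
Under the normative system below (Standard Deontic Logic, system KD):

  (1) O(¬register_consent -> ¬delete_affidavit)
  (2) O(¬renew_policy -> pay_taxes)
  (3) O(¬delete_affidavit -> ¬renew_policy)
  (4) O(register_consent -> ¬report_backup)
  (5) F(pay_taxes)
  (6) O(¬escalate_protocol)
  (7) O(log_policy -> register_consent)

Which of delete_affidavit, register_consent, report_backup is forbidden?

F(pay_taxes) at premise 5 means O(¬pay_taxes).
Premise 2 is O(¬renew_policy -> pay_taxes); contrapositively O(¬pay_taxes -> renew_policy). Since O(¬pay_taxes) holds, K gives O(renew_policy).
Premise 3 is O(¬delete_affidavit -> ¬renew_policy); contrapositively O(renew_policy -> delete_affidavit). Since O(renew_policy) holds, K gives O(delete_affidavit).
Premise 1, O(¬register_consent -> ¬delete_affidavit), contraposes to O(delete_affidavit -> register_consent); with O(delete_affidavit) we get O(register_consent).
Premise 4 is O(register_consent -> ¬report_backup); since O(register_consent), deontic closure gives O(¬report_backup).
So O(¬report_backup) holds, i.e. report_backup is forbidden. None of the other listed options is forbidden under the premises.

report_backup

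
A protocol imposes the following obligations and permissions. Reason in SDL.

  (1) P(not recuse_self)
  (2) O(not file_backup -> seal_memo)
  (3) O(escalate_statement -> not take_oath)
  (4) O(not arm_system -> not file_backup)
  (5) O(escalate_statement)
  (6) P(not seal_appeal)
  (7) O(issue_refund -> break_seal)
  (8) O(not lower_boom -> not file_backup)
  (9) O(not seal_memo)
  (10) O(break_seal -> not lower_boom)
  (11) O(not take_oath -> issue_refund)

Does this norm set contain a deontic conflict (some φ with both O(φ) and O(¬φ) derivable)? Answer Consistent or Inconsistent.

Inconsistent

Premise 5 states O(escalate_statement) outright.
Applying K to premise 3 (O(escalate_statement -> not take_oath)) and O(escalate_statement) yields O(not take_oath).
With premise 11, O(not take_oath -> issue_refund), the K-axiom yields O(issue_refund).
From O(issue_refund) and premise 7, O(issue_refund -> break_seal), we obtain O(break_seal).
From O(break_seal) and premise 10, O(break_seal -> not lower_boom), we obtain O(not lower_boom).
From O(not lower_boom) and premise 8, O(not lower_boom -> not file_backup), we obtain O(not file_backup).
From O(not file_backup) and premise 2, O(not file_backup -> seal_memo), we obtain O(seal_memo).
However, premise 9 gives O(not seal_memo).
We now have both O(seal_memo) and O(not seal_memo) — seal_memo is simultaneously obligatory and forbidden, violating the D-axiom.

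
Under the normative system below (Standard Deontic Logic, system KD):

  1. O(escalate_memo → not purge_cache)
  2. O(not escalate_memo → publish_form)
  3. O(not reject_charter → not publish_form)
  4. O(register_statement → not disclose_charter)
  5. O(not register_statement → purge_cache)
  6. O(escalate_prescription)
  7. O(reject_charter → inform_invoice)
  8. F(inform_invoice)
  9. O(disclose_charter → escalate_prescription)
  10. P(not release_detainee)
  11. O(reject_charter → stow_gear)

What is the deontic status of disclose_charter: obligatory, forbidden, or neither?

F(inform_invoice) at premise 8 means O(not inform_invoice).
Premise 7 is O(reject_charter → inform_invoice); contrapositively O(not inform_invoice → not reject_charter). Since O(not inform_invoice) holds, K gives O(not reject_charter).
From O(not reject_charter) and premise 3, O(not reject_charter → not publish_form), we obtain O(not publish_form).
Premise 2, O(not escalate_memo → publish_form), contraposes to O(not publish_form → escalate_memo); with O(not publish_form) we get O(escalate_memo).
With premise 1, O(escalate_memo → not purge_cache), the K-axiom yields O(not purge_cache).
Premise 5 is O(not register_statement → purge_cache); contrapositively O(not purge_cache → register_statement). Since O(not purge_cache) holds, K gives O(register_statement).
Applying K to premise 4 (O(register_statement → not disclose_charter)) and O(register_statement) yields O(not disclose_charter).
Premises 6, 9, 10, 11 do not contribute to this derivation.
Thus O(not disclose_charter), which is F(disclose_charter): disclose_charter is forbidden.

Forbidden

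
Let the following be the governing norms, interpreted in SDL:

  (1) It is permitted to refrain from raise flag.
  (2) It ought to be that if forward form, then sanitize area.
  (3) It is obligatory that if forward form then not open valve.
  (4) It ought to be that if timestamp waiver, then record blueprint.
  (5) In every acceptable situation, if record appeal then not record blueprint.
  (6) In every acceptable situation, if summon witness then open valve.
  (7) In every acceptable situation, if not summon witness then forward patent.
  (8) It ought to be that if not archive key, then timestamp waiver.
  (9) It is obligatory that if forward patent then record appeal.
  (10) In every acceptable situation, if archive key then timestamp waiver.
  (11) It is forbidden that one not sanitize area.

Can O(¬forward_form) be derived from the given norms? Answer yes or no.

Yes

Premises 10 and 8 are O(archive_key → timestamp_waiver) and O(¬archive_key → timestamp_waiver); every ideal world satisfies archive_key or ¬archive_key, so in either case timestamp_waiver holds — hence O(timestamp_waiver).
Applying K to premise 4 (O(timestamp_waiver → record_blueprint)) and O(timestamp_waiver) yields O(record_blueprint).
Premise 5 is O(record_appeal → ¬record_blueprint); contrapositively O(record_blueprint → ¬record_appeal). Since O(record_blueprint) holds, K gives O(¬record_appeal).
The contrapositive of premise 9 (O(forward_patent → record_appeal)) is O(¬record_appeal → ¬forward_patent), and O(¬record_appeal) is already established, so O(¬forward_patent).
The contrapositive of premise 7 (O(¬summon_witness → forward_patent)) is O(¬forward_patent → summon_witness), and O(¬forward_patent) is already established, so O(summon_witness).
With premise 6, O(summon_witness → open_valve), the K-axiom yields O(open_valve).
Premise 3 is O(forward_form → ¬open_valve); contrapositively O(open_valve → ¬forward_form). Since O(open_valve) holds, K gives O(¬forward_form).
Premises 1, 2, 11 do not contribute to this derivation.
So O(¬forward_form) follows.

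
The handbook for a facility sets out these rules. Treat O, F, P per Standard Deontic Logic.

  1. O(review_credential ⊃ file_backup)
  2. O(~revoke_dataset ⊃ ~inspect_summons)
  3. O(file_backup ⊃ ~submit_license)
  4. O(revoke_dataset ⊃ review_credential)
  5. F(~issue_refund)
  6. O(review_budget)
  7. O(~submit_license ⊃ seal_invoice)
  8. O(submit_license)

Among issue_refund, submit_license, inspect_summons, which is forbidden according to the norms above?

Premise 8 states O(submit_license) outright.
Premise 3, O(file_backup ⊃ ~submit_license), contraposes to O(submit_license ⊃ ~file_backup); with O(submit_license) we get O(~file_backup).
Premise 1, O(review_credential ⊃ file_backup), contraposes to O(~file_backup ⊃ ~review_credential); with O(~file_backup) we get O(~review_credential).
Premise 4 is O(revoke_dataset ⊃ review_credential); contrapositively O(~review_credential ⊃ ~revoke_dataset). Since O(~review_credential) holds, K gives O(~revoke_dataset).
With premise 2, O(~revoke_dataset ⊃ ~inspect_summons), the K-axiom yields O(~inspect_summons).
So O(~inspect_summons) holds, i.e. inspect_summons is forbidden. None of the other listed options is forbidden under the premises.

inspect_summons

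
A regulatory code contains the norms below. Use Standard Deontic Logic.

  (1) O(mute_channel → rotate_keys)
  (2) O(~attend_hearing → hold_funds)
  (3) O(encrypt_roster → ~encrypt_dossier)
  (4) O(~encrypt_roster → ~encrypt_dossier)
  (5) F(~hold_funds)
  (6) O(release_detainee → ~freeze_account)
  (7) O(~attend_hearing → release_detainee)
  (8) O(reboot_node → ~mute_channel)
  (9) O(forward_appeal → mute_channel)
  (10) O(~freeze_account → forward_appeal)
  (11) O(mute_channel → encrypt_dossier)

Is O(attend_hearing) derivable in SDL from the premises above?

Yes

By case analysis on ~encrypt_roster: premise 4 gives O(~encrypt_roster → ~encrypt_dossier) and premise 3 gives O(encrypt_roster → ~encrypt_dossier), so O(~encrypt_dossier) either way.
Premise 11 is O(mute_channel → encrypt_dossier); contrapositively O(~encrypt_dossier → ~mute_channel). Since O(~encrypt_dossier) holds, K gives O(~mute_channel).
The contrapositive of premise 9 (O(forward_appeal → mute_channel)) is O(~mute_channel → ~forward_appeal), and O(~mute_channel) is already established, so O(~forward_appeal).
Premise 10 is O(~freeze_account → forward_appeal); contrapositively O(~forward_appeal → freeze_account). Since O(~forward_appeal) holds, K gives O(freeze_account).
Premise 6 is O(release_detainee → ~freeze_account); contrapositively O(freeze_account → ~release_detainee). Since O(freeze_account) holds, K gives O(~release_detainee).
Premise 7, O(~attend_hearing → release_detainee), contraposes to O(~release_detainee → attend_hearing); with O(~release_detainee) we get O(attend_hearing).
Premises 1, 2, 5, 8 do not contribute to this derivation.
So O(attend_hearing) follows.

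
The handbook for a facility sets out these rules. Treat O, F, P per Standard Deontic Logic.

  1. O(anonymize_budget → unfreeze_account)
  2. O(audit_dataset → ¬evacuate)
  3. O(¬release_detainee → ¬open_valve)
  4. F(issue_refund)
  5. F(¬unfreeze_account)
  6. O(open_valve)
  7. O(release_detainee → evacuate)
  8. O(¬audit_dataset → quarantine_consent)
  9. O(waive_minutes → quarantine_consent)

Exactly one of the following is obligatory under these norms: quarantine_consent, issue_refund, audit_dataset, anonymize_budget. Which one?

From premise 6 we have O(open_valve).
Premise 3, O(¬release_detainee → ¬open_valve), contraposes to O(open_valve → release_detainee); with O(open_valve) we get O(release_detainee).
Premise 7 is O(release_detainee → evacuate); since O(release_detainee), deontic closure gives O(evacuate).
Premise 2, O(audit_dataset → ¬evacuate), contraposes to O(evacuate → ¬audit_dataset); with O(evacuate) we get O(¬audit_dataset).
Premise 8 is O(¬audit_dataset → quarantine_consent); since O(¬audit_dataset), deontic closure gives O(quarantine_consent).
So O(quarantine_consent) holds — quarantine_consent is obligatory. None of the other listed options is made obligatory by any chain of premises.

quarantine_consent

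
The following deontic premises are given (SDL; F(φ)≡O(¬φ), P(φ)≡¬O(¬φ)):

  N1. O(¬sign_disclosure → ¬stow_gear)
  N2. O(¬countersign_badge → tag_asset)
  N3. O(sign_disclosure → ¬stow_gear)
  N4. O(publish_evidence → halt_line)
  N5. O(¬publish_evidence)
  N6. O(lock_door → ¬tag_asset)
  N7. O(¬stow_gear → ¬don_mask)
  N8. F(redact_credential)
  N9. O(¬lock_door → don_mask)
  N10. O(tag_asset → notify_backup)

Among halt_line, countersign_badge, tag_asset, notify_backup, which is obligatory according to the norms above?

By case analysis on sign_disclosure: premise 3 gives O(sign_disclosure → ¬stow_gear) and premise 1 gives O(¬sign_disclosure → ¬stow_gear), so O(¬stow_gear) either way.
Premise 7 is O(¬stow_gear → ¬don_mask); since O(¬stow_gear), deontic closure gives O(¬don_mask).
The contrapositive of premise 9 (O(¬lock_door → don_mask)) is O(¬don_mask → lock_door), and O(¬don_mask) is already established, so O(lock_door).
With premise 6, O(lock_door → ¬tag_asset), the K-axiom yields O(¬tag_asset).
Premise 2 is O(¬countersign_badge → tag_asset); contrapositively O(¬tag_asset → countersign_badge). Since O(¬tag_asset) holds, K gives O(countersign_badge).
So O(countersign_badge) holds — countersign_badge is obligatory. None of the other listed options is made obligatory by any chain of premises.

countersign_badge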